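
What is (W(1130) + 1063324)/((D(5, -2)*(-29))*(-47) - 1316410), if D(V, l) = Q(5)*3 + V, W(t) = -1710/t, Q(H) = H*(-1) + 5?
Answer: -17165063/21140605 ≈ -0.81195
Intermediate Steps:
Q(H) = 5 - H (Q(H) = -H + 5 = 5 - H)
D(V, l) = V (D(V, l) = (5 - 1*5)*3 + V = (5 - 5)*3 + V = 0*3 + V = 0 + V = V)
(W(1130) + 1063324)/((D(5, -2)*(-29))*(-47) - 1316410) = (-1710/1130 + 1063324)/((5*(-29))*(-47) - 1316410) = (-1710*1/1130 + 1063324)/(-145*(-47) - 1316410) = (-171/113 + 1063324)/(6815 - 1316410) = (120155441/113)/(-1309595) = (120155441/113)*(-1/1309595) = -17165063/21140605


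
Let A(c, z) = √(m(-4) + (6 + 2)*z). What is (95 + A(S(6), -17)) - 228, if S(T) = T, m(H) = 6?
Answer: -133 + I*√130 ≈ -133.0 + 11.402*I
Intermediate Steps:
A(c, z) = √(6 + 8*z) (A(c, z) = √(6 + (6 + 2)*z) = √(6 + 8*z))
(95 + A(S(6), -17)) - 228 = (95 + √(6 + 8*(-17))) - 228 = (95 + √(6 - 136)) - 228 = (95 + √(-130)) - 228 = (95 + I*√130) - 228 = -133 + I*√130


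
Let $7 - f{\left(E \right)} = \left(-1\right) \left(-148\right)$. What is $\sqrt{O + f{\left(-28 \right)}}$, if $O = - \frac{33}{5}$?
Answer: $\frac{3 i \sqrt{410}}{5} \approx 12.149 i$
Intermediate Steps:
$f{\left(E \right)} = -141$ ($f{\left(E \right)} = 7 - \left(-1\right) \left(-148\right) = 7 - 148 = -141$)
$O = - \frac{33}{5}$ ($O = \left(-33\right) \frac{1}{5} = - \frac{33}{5} \approx -6.6$)
$\sqrt{O + f{\left(-28 \right)}} = \sqrt{- \frac{33}{5} - 141} = \sqrt{- \frac{738}{5}} = \frac{3 i \sqrt{410}}{5}$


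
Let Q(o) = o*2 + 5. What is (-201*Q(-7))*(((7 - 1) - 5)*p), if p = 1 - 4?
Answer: -5427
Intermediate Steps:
p = -3
Q(o) = 5 + 2*o (Q(o) = 2*o + 5 = 5 + 2*o)
(-201*Q(-7))*(((7 - 1) - 5)*p) = (-201*(5 + 2*(-7)))*(((7 - 1) - 5)*(-3)) = (-201*(5 - 14))*((6 - 5)*(-3)) = (-201*(-9))*(1*(-3)) = 1809*(-3) = -5427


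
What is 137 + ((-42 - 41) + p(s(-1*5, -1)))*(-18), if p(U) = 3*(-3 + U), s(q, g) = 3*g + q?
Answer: 2225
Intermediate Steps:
s(q, g) = q + 3*g
p(U) = -9 + 3*U
137 + ((-42 - 41) + p(s(-1*5, -1)))*(-18) = 137 + ((-42 - 41) + (-9 + 3*(-1*5 + 3*(-1))))*(-18) = 137 + (-83 + (-9 + 3*(-5 - 3)))*(-18) = 137 + (-83 + (-9 + 3*(-8)))*(-18) = 137 + (-83 + (-9 - 24))*(-18) = 137 + (-83 - 33)*(-18) = 137 - 116*(-18) = 137 + 2088 = 2225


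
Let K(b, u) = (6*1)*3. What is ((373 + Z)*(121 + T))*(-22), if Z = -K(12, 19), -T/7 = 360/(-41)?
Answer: -58426610/41 ≈ -1.4250e+6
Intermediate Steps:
K(b, u) = 18 (K(b, u) = 6*3 = 18)
T = 2520/41 (T = -2520/(-41) = -2520*(-1)/41 = -7*(-360/41) = 2520/41 ≈ 61.463)
Z = -18 (Z = -1*18 = -18)
((373 + Z)*(121 + T))*(-22) = ((373 - 18)*(121 + 2520/41))*(-22) = (355*(7481/41))*(-22) = (2655755/41)*(-22) = -58426610/41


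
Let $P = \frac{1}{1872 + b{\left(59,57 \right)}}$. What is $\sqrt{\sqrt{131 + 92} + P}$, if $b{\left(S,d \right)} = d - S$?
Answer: $\frac{\sqrt{1870 + 3496900 \sqrt{223}}}{1870} \approx 3.8644$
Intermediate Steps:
$P = \frac{1}{1870}$ ($P = \frac{1}{1872 + \left(57 - 59\right)} = \frac{1}{1872 - 2} = \frac{1}{1870} \approx 0.00053476$)
$\sqrt{\sqrt{131 + 92} + P} = \sqrt{\sqrt{131 + 92} + \frac{1}{1870}} = \sqrt{\sqrt{223} + \frac{1}{1870}} = \sqrt{\frac{1}{1870} + \sqrt{223}}$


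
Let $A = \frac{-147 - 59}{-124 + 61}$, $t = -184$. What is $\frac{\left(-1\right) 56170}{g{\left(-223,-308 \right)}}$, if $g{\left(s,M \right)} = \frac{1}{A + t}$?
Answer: $\frac{639551620}{63} \approx 1.0152 \cdot 10^{7}$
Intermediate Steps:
$A = \frac{206}{63}$ ($A = - \frac{206}{-63} = \left(-206\right) \left(- \frac{1}{63}\right) = \frac{206}{63} \approx 3.2698$)
$g{\left(s,M \right)} = - \frac{63}{11386}$ ($g{\left(s,M \right)} = \frac{1}{\frac{206}{63} - 184} = \frac{1}{- \frac{11386}{63}} = - \frac{63}{11386}$)
$\frac{\left(-1\right) 56170}{g{\left(-223,-308 \right)}} = \frac{\left(-1\right) 56170}{- \frac{63}{11386}} = \left(-56170\right) \left(- \frac{11386}{63}\right) = \frac{639551620}{63}$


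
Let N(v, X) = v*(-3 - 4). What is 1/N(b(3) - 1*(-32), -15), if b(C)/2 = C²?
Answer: -1/350 ≈ -0.0028571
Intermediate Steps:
b(C) = 2*C²
N(v, X) = -7*v (N(v, X) = v*(-7) = -7*v)
1/N(b(3) - 1*(-32), -15) = 1/(-7*(2*3² - 1*(-32))) = 1/(-7*(2*9 + 32)) = 1/(-7*(18 + 32)) = 1/(-7*50) = 1/(-350) = -1/350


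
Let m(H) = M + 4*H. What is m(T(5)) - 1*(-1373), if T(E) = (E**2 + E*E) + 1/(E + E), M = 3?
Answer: 7882/5 ≈ 1576.4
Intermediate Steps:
T(E) = 1/(2*E) + 2*E**2 (T(E) = (E**2 + E**2) + 1/(2*E) = 2*E**2 + 1/(2*E) = 1/(2*E) + 2*E**2)
m(H) = 3 + 4*H
m(T(5)) - 1*(-1373) = (3 + 4*((1/2)*(1 + 4*5**3)/5)) - 1*(-1373) = (3 + 4*((1/2)*(1/5)*(1 + 4*125))) + 1373 = (3 + 4*((1/2)*(1/5)*(1 + 500))) + 1373 = (3 + 4*((1/2)*(1/5)*501)) + 1373 = (3 + 4*(501/10)) + 1373 = (3 + 1002/5) + 1373 = 1017/5 + 1373 = 7882/5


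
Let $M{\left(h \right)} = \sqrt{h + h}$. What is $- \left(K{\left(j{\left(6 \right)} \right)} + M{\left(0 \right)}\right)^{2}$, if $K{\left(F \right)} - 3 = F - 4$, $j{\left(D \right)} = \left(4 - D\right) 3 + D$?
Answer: $-1$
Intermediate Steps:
$j{\left(D \right)} = 12 - 2 D$ ($j{\left(D \right)} = \left(12 - 3 D\right) + D = 12 - 2 D$)
$K{\left(F \right)} = -1 + F$ ($K{\left(F \right)} = 3 + \left(F - 4\right) = 3 + \left(-4 + F\right) = -1 + F$)
$M{\left(h \right)} = \sqrt{2} \sqrt{h}$ ($M{\left(h \right)} = \sqrt{2 h} = \sqrt{2} \sqrt{h}$)
$- \left(K{\left(j{\left(6 \right)} \right)} + M{\left(0 \right)}\right)^{2} = - \left(\left(-1 + \left(12 - 12\right)\right) + \sqrt{2} \sqrt{0}\right)^{2} = - \left(\left(-1 + \left(12 - 12\right)\right) + \sqrt{2} \cdot 0\right)^{2} = - \left(\left(-1 + 0\right) + 0\right)^{2} = - \left(-1 + 0\right)^{2} = - \left(-1\right)^{2} = \left(-1\right) 1 = -1$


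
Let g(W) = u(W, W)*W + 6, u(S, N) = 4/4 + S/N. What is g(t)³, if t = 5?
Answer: 4096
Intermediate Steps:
u(S, N) = 1 + S/N (u(S, N) = 4*(¼) + S/N = 1 + S/N)
g(W) = 6 + 2*W (g(W) = ((W + W)/W)*W + 6 = ((2*W)/W)*W + 6 = 2*W + 6 = 6 + 2*W)
g(t)³ = (6 + 2*5)³ = (6 + 10)³ = 16³ = 4096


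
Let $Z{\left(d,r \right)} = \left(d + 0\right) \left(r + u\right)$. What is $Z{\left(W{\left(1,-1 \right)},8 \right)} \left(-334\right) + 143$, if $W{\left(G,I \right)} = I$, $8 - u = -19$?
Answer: $11833$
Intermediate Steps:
$u = 27$ ($u = 8 - -19 = 8 + 19 = 27$)
$Z{\left(d,r \right)} = d \left(27 + r\right)$ ($Z{\left(d,r \right)} = \left(d + 0\right) \left(r + 27\right) = d \left(27 + r\right)$)
$Z{\left(W{\left(1,-1 \right)},8 \right)} \left(-334\right) + 143 = - (27 + 8) \left(-334\right) + 143 = \left(-1\right) 35 \left(-334\right) + 143 = \left(-35\right) \left(-334\right) + 143 = 11690 + 143 = 11833$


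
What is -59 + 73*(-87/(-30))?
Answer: 1527/10 ≈ 152.70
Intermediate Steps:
-59 + 73*(-87/(-30)) = -59 + 73*(-87*(-1/30)) = -59 + 73*(29/10) = -59 + 2117/10 = 1527/10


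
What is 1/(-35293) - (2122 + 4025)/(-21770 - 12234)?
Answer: 216912067/1200103172 ≈ 0.18074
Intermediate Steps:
1/(-35293) - (2122 + 4025)/(-21770 - 12234) = -1/35293 - 6147/(-34004) = -1/35293 - 6147*(-1)/34004 = -1/35293 - 1*(-6147/34004) = -1/35293 + 6147/34004 = 216912067/1200103172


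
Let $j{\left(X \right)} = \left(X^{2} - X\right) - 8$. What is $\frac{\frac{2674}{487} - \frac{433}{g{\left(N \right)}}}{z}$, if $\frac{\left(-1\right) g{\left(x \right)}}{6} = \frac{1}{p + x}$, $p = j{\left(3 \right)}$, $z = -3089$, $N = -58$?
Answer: $\frac{2106036}{1504343} \approx 1.4$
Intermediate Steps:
$j{\left(X \right)} = -8 + X^{2} - X$
$p = -2$ ($p = -8 + 3^{2} - 3 = -8 + 9 - 3 = -2$)
$g{\left(x \right)} = - \frac{6}{-2 + x}$
$\frac{\frac{2674}{487} - \frac{433}{g{\left(N \right)}}}{z} = \frac{\frac{2674}{487} - \frac{433}{\left(-6\right) \frac{1}{-2 - 58}}}{-3089} = \left(2674 \cdot \frac{1}{487} - \frac{433}{\left(-6\right) \frac{1}{-60}}\right) \left(- \frac{1}{3089}\right) = \left(\frac{2674}{487} - \frac{433}{\left(-6\right) \left(- \frac{1}{60}\right)}\right) \left(- \frac{1}{3089}\right) = \left(\frac{2674}{487} - 433 \frac{1}{\frac{1}{10}}\right) \left(- \frac{1}{3089}\right) = \left(\frac{2674}{487} - 4330\right) \left(- \frac{1}{3089}\right) = \left(- \frac{2106036}{487}\right) \left(- \frac{1}{3089}\right) = \frac{2106036}{1504343}$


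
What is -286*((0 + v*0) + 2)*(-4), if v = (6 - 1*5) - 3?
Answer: 2288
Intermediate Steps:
v = -2 (v = (6 - 5) - 3 = 1 - 3 = -2)
-286*((0 + v*0) + 2)*(-4) = -286*((0 - 2*0) + 2)*(-4) = -286*((0 + 0) + 2)*(-4) = -286*(0 + 2)*(-4) = -572*(-4) = -286*(-8) = 2288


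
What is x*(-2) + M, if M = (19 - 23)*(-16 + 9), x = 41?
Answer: -54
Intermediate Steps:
M = 28 (M = -4*(-7) = 28)
x*(-2) + M = 41*(-2) + 28 = -82 + 28 = -54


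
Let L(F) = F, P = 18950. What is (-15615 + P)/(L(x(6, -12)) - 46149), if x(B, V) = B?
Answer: -3335/46143 ≈ -0.072275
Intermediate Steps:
(-15615 + P)/(L(x(6, -12)) - 46149) = (-15615 + 18950)/(6 - 46149) = 3335/(-46143) = 3335*(-1/46143) = -3335/46143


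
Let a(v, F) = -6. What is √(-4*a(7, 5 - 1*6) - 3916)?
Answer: 2*I*√973 ≈ 62.386*I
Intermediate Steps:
√(-4*a(7, 5 - 1*6) - 3916) = √(-4*(-6) - 3916) = √(24 - 3916) = √(-3892) = 2*I*√973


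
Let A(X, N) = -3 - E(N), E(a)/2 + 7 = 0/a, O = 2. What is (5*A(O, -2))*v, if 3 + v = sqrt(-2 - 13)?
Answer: -165 + 55*I*sqrt(15) ≈ -165.0 + 213.01*I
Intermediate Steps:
v = -3 + I*sqrt(15) (v = -3 + sqrt(-2 - 13) = -3 + sqrt(-15) = -3 + I*sqrt(15) ≈ -3.0 + 3.873*I)
E(a) = -14 (E(a) = -14 + 2*(0/a) = -14 + 2*0 = -14 + 0 = -14)
A(X, N) = 11 (A(X, N) = -3 - 1*(-14) = -3 + 14 = 11)
(5*A(O, -2))*v = (5*11)*(-3 + I*sqrt(15)) = 55*(-3 + I*sqrt(15)) = -165 + 55*I*sqrt(15)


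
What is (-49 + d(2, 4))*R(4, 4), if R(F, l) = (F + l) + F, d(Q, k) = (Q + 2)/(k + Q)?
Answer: -580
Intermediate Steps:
d(Q, k) = (2 + Q)/(Q + k)
R(F, l) = l + 2*F
(-49 + d(2, 4))*R(4, 4) = (-49 + (2 + 2)/(2 + 4))*(4 + 2*4) = (-49 + 4/6)*(4 + 8) = (-49 + (⅙)*4)*12 = (-49 + ⅔)*12 = -145/3*12 = -580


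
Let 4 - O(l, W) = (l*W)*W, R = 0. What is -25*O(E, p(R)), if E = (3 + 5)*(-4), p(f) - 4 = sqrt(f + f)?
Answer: -12900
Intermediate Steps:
p(f) = 4 + sqrt(2)*sqrt(f) (p(f) = 4 + sqrt(f + f) = 4 + sqrt(2*f) = 4 + sqrt(2)*sqrt(f))
E = -32 (E = 8*(-4) = -32)
O(l, W) = 4 - l*W**2 (O(l, W) = 4 - l*W*W = 4 - W*l*W = 4 - l*W**2)
-25*O(E, p(R)) = -25*(4 - 1*(-32)*(4 + sqrt(2)*sqrt(0))**2) = -25*(4 - 1*(-32)*(4 + sqrt(2)*0)**2) = -25*(4 - 1*(-32)*(4 + 0)**2) = -25*(4 - 1*(-32)*4**2) = -25*(4 - 1*(-32)*16) = -25*(4 + 512) = -25*516 = -12900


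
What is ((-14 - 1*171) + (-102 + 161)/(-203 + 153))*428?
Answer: -1992126/25 ≈ -79685.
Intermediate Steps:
((-14 - 1*171) + (-102 + 161)/(-203 + 153))*428 = ((-14 - 171) + 59/(-50))*428 = (-185 + 59*(-1/50))*428 = (-185 - 59/50)*428 = -9309/50*428 = -1992126/25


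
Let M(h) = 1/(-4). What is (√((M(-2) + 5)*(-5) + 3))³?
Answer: -83*I*√83/8 ≈ -94.521*I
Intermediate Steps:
M(h) = -¼
(√((M(-2) + 5)*(-5) + 3))³ = (√((-¼ + 5)*(-5) + 3))³ = (√((19/4)*(-5) + 3))³ = (√(-95/4 + 3))³ = (√(-83/4))³ = (I*√83/2)³ = -83*I*√83/8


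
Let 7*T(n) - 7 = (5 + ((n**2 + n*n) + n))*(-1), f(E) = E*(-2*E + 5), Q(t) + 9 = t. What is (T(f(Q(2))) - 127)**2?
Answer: 1305521424/49 ≈ 2.6643e+7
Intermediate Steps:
Q(t) = -9 + t
f(E) = E*(5 - 2*E)
T(n) = 2/7 - 2*n**2/7 - n/7 (T(n) = 1 + ((5 + ((n**2 + n*n) + n))*(-1))/7 = 1 + ((5 + ((n**2 + n**2) + n))*(-1))/7 = 1 + ((5 + (2*n**2 + n))*(-1))/7 = 1 + ((5 + (n + 2*n**2))*(-1))/7 = 1 + ((5 + n + 2*n**2)*(-1))/7 = 1 + (-5 - n - 2*n**2)/7 = 1 + (-5/7 - 2*n**2/7 - n/7) = 2/7 - 2*n**2/7 - n/7)
(T(f(Q(2))) - 127)**2 = ((2/7 - 2*(-9 + 2)**2*(5 - 2*(-9 + 2))**2/7 - (-9 + 2)*(5 - 2*(-9 + 2))/7) - 127)**2 = ((2/7 - 2*49*(5 - 2*(-7))**2/7 - (-1)*(5 - 2*(-7))) - 127)**2 = ((2/7 - 2*49*(5 + 14)**2/7 - (-1)*(5 + 14)) - 127)**2 = ((2/7 - 2*(-7*19)**2/7 - (-1)*19) - 127)**2 = ((2/7 - 2/7*(-133)**2 - 1/7*(-133)) - 127)**2 = ((2/7 - 2/7*17689 + 19) - 127)**2 = ((2/7 - 5054 + 19) - 127)**2 = (-35243/7 - 127)**2 = (-36132/7)**2 = 1305521424/49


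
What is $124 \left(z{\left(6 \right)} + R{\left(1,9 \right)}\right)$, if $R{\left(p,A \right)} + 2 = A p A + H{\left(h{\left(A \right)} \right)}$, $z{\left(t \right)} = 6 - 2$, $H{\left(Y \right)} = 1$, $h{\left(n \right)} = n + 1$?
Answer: $10416$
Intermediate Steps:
$h{\left(n \right)} = 1 + n$
$z{\left(t \right)} = 4$ ($z{\left(t \right)} = 6 - 2 = 4$)
$R{\left(p,A \right)} = -1 + p A^{2}$ ($R{\left(p,A \right)} = -2 + \left(A p A + 1\right) = -2 + \left(p A^{2} + 1\right) = -2 + \left(1 + p A^{2}\right) = -1 + p A^{2}$)
$124 \left(z{\left(6 \right)} + R{\left(1,9 \right)}\right) = 124 \left(4 - \left(1 - 9^{2}\right)\right) = 124 \left(4 + \left(-1 + 1 \cdot 81\right)\right) = 124 \left(4 + \left(-1 + 81\right)\right) = 124 \left(4 + 80\right) = 124 \cdot 84 = 10416$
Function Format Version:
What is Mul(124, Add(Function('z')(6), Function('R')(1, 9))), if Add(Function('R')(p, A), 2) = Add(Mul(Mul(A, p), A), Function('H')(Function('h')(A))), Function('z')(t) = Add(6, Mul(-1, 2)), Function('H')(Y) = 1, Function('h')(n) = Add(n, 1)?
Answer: 10416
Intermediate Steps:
Function('h')(n) = Add(1, n)
Function('z')(t) = 4 (Function('z')(t) = Add(6, -2) = 4)
Function('R')(p, A) = Add(-1, Mul(p, Pow(A, 2))) (Function('R')(p, A) = Add(-2, Add(Mul(Mul(A, p), A), 1)) = Add(-2, Add(Mul(p, Pow(A, 2)), 1)) = Add(-2, Add(1, Mul(p, Pow(A, 2)))) = Add(-1, Mul(p, Pow(A, 2))))
Mul(124, Add(Function('z')(6), Function('R')(1, 9))) = Mul(124, Add(4, Add(-1, Mul(1, Pow(9, 2))))) = Mul(124, Add(4, Add(-1, Mul(1, 81)))) = Mul(124, Add(4, Add(-1, 81))) = Mul(124, Add(4, 80)) = Mul(124, 84) = 10416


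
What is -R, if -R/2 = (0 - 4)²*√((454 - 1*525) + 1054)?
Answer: 32*√983 ≈ 1003.3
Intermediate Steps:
R = -32*√983 (R = -2*(0 - 4)²*√((454 - 1*525) + 1054) = -2*(-4)²*√((454 - 525) + 1054) = -32*√(-71 + 1054) = -32*√983 ≈ -1003.3)
-R = -(-32)*√983 = 32*√983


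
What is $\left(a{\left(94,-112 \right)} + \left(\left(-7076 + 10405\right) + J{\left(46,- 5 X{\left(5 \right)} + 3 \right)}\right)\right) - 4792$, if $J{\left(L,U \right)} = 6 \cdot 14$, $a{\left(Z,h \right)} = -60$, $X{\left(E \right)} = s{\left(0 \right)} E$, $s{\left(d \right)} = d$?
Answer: $-1439$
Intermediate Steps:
$X{\left(E \right)} = 0$ ($X{\left(E \right)} = 0 E = 0$)
$J{\left(L,U \right)} = 84$
$\left(a{\left(94,-112 \right)} + \left(\left(-7076 + 10405\right) + J{\left(46,- 5 X{\left(5 \right)} + 3 \right)}\right)\right) - 4792 = \left(-60 + \left(\left(-7076 + 10405\right) + 84\right)\right) - 4792 = \left(-60 + \left(3329 + 84\right)\right) - 4792 = \left(-60 + 3413\right) - 4792 = 3353 - 4792 = -1439$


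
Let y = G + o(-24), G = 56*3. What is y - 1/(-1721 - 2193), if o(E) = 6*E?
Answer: 93937/3914 ≈ 24.000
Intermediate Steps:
G = 168
y = 24 (y = 168 + 6*(-24) = 168 - 144 = 24)
y - 1/(-1721 - 2193) = 24 - 1/(-1721 - 2193) = 24 - 1/(-3914) = 24 - 1*(-1/3914) = 24 + 1/3914 = 93937/3914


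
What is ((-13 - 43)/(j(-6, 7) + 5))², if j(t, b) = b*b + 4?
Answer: 784/841 ≈ 0.93222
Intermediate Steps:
j(t, b) = 4 + b² (j(t, b) = b² + 4 = 4 + b²)
((-13 - 43)/(j(-6, 7) + 5))² = ((-13 - 43)/((4 + 7²) + 5))² = (-56/((4 + 49) + 5))² = (-56/(53 + 5))² = (-56/58)² = (-56*1/58)² = (-28/29)² = 784/841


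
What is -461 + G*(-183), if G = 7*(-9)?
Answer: 11068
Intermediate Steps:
G = -63
-461 + G*(-183) = -461 - 63*(-183) = -461 + 11529 = 11068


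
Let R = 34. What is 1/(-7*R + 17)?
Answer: -1/221 ≈ -0.0045249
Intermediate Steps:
1/(-7*R + 17) = 1/(-7*34 + 17) = 1/(-238 + 17) = 1/(-221) = -1/221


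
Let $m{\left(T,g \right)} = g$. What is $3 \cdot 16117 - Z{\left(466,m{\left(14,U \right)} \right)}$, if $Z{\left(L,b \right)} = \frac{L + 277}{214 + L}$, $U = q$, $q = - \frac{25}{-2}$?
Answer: $\frac{32877937}{680} \approx 48350.0$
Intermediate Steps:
$q = \frac{25}{2}$ ($q = \left(-25\right) \left(- \frac{1}{2}\right) = \frac{25}{2} \approx 12.5$)
$U = \frac{25}{2} \approx 12.5$
$Z{\left(L,b \right)} = \frac{277 + L}{214 + L}$
$3 \cdot 16117 - Z{\left(466,m{\left(14,U \right)} \right)} = 3 \cdot 16117 - \frac{277 + 466}{214 + 466} = 48351 - \frac{1}{680} \cdot 743 = 48351 - \frac{743}{680} = \frac{32877937}{680}$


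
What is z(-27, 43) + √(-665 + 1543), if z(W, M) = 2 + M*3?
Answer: 131 + √878 ≈ 160.63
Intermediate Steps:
z(W, M) = 2 + 3*M
z(-27, 43) + √(-665 + 1543) = (2 + 3*43) + √(-665 + 1543) = (2 + 129) + √878 = 131 + √878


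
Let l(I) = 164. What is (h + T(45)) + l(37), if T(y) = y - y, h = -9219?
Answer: -9055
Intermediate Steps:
T(y) = 0
(h + T(45)) + l(37) = (-9219 + 0) + 164 = -9219 + 164 = -9055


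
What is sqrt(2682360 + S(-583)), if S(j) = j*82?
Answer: sqrt(2634554) ≈ 1623.1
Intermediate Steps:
S(j) = 82*j
sqrt(2682360 + S(-583)) = sqrt(2682360 + 82*(-583)) = sqrt(2682360 - 47806) = sqrt(2634554)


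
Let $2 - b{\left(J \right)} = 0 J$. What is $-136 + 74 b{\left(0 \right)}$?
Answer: $12$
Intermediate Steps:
$b{\left(J \right)} = 2$ ($b{\left(J \right)} = 2 - 0 J = 2 - 0 = 2 + 0 = 2$)
$-136 + 74 b{\left(0 \right)} = -136 + 74 \cdot 2 = -136 + 148 = 12$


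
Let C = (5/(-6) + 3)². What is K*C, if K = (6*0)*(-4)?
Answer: 0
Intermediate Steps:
K = 0 (K = 0*(-4) = 0)
C = 169/36 (C = (5*(-⅙) + 3)² = (-⅚ + 3)² = (13/6)² = 169/36 ≈ 4.6944)
K*C = 0*(169/36) = 0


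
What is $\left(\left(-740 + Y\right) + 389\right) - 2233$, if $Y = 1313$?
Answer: $-1271$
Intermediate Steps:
$\left(\left(-740 + Y\right) + 389\right) - 2233 = \left(\left(-740 + 1313\right) + 389\right) - 2233 = \left(573 + 389\right) - 2233 = 962 - 2233 = -1271$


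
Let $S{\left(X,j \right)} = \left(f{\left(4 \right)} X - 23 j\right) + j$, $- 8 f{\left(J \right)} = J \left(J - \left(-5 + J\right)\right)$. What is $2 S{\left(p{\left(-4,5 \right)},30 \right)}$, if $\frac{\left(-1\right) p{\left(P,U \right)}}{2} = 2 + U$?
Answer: $-1250$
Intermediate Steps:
$f{\left(J \right)} = - \frac{5 J}{8}$ ($f{\left(J \right)} = - \frac{J \left(J - \left(-5 + J\right)\right)}{8} = - \frac{J 5}{8} = - \frac{5 J}{8}$)
$p{\left(P,U \right)} = -4 - 2 U$ ($p{\left(P,U \right)} = - 2 \left(2 + U\right) = -4 - 2 U$)
$S{\left(X,j \right)} = - 22 j - \frac{5 X}{2}$ ($S{\left(X,j \right)} = \left(\left(- \frac{5}{8}\right) 4 X - 23 j\right) + j = \left(- \frac{5 X}{2} - 23 j\right) + j = \left(- 23 j - \frac{5 X}{2}\right) + j = - 22 j - \frac{5 X}{2}$)
$2 S{\left(p{\left(-4,5 \right)},30 \right)} = 2 \left(\left(-22\right) 30 - \frac{5 \left(-4 - 10\right)}{2}\right) = 2 \left(-660 - \frac{5 \left(-4 - 10\right)}{2}\right) = 2 \left(-660 - -35\right) = 2 \left(-660 + 35\right) = 2 \left(-625\right) = -1250$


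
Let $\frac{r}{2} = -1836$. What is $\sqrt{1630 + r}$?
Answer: $i \sqrt{2042} \approx 45.188 i$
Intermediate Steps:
$r = -3672$ ($r = 2 \left(-1836\right) = -3672$)
$\sqrt{1630 + r} = \sqrt{1630 - 3672} = \sqrt{-2042} = i \sqrt{2042}$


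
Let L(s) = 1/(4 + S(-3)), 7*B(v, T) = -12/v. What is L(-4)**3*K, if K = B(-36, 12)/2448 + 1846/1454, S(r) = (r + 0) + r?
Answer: -47450311/298988928 ≈ -0.15870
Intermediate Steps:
B(v, T) = -12/(7*v) (B(v, T) = (-12/v)/7 = -12/(7*v))
S(r) = 2*r (S(r) = r + r = 2*r)
L(s) = -1/2 (L(s) = 1/(4 + 2*(-3)) = 1/(4 - 6) = 1/(-2) = -1/2)
K = 47450311/37373616 (K = -12/7/(-36)/2448 + 1846/1454 = -12/7*(-1/36)*(1/2448) + 1846*(1/1454) = (1/21)*(1/2448) + 923/727 = 1/51408 + 923/727 = 47450311/37373616 ≈ 1.2696)
L(-4)**3*K = (-1/2)**3*(47450311/37373616) = -1/8*47450311/37373616 = -47450311/298988928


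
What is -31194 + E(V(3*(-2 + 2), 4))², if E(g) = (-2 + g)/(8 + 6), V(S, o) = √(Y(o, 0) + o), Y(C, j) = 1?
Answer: -31194 + (2 - √5)²/196 ≈ -31194.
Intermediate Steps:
V(S, o) = √(1 + o)
E(g) = -⅐ + g/14 (E(g) = (-2 + g)/14 = (-2 + g)*(1/14) = -⅐ + g/14)
-31194 + E(V(3*(-2 + 2), 4))² = -31194 + (-⅐ + √(1 + 4)/14)² = -31194 + (-⅐ + √5/14)²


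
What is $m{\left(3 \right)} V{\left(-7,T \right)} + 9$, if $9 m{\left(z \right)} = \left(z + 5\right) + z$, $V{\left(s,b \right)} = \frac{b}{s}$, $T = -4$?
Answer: $\frac{611}{63} \approx 9.6984$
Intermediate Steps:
$m{\left(z \right)} = \frac{5}{9} + \frac{2 z}{9}$ ($m{\left(z \right)} = \frac{\left(z + 5\right) + z}{9} = \frac{\left(5 + z\right) + z}{9} = \frac{5 + 2 z}{9} = \frac{5}{9} + \frac{2 z}{9}$)
$m{\left(3 \right)} V{\left(-7,T \right)} + 9 = \left(\frac{5}{9} + \frac{2}{9} \cdot 3\right) \left(- \frac{4}{-7}\right) + 9 = \left(\frac{5}{9} + \frac{2}{3}\right) \left(\left(-4\right) \left(- \frac{1}{7}\right)\right) + 9 = \frac{11}{9} \cdot \frac{4}{7} + 9 = \frac{44}{63} + 9 = \frac{611}{63}$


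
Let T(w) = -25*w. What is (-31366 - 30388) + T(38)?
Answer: -62704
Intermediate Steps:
(-31366 - 30388) + T(38) = (-31366 - 30388) - 25*38 = -61754 - 950 = -62704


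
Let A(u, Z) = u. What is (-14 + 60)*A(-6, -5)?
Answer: -276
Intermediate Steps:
(-14 + 60)*A(-6, -5) = (-14 + 60)*(-6) = 46*(-6) = -276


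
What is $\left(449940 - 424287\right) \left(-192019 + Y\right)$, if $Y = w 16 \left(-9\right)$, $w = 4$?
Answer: $-4940639535$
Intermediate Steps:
$Y = -576$ ($Y = 4 \cdot 16 \left(-9\right) = 64 \left(-9\right) = -576$)
$\left(449940 - 424287\right) \left(-192019 + Y\right) = \left(449940 - 424287\right) \left(-192019 - 576\right) = 25653 \left(-192595\right) = -4940639535$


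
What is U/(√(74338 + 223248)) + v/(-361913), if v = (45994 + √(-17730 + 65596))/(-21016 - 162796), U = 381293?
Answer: 377/545278298 + √47866/66523952356 + 381293*√297586/297586 ≈ 698.96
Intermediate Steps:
v = -22997/91906 - √47866/183812 (v = (45994 + √47866)/(-183812) = (45994 + √47866)*(-1/183812) = -22997/91906 - √47866/183812 ≈ -0.25141)
U/(√(74338 + 223248)) + v/(-361913) = 381293/(√(74338 + 223248)) + (-22997/91906 - √47866/183812)/(-361913) = 381293/(√297586) + (-22997/91906 - √47866/183812)*(-1/361913) = 381293*(√297586/297586) + (377/545278298 + √47866/66523952356) = 381293*√297586/297586 + (377/545278298 + √47866/66523952356) = 377/545278298 + √47866/66523952356 + 381293*√297586/297586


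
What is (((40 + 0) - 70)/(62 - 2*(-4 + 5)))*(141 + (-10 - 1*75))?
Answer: -28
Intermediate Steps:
(((40 + 0) - 70)/(62 - 2*(-4 + 5)))*(141 + (-10 - 1*75)) = ((40 - 70)/(62 - 2*1))*(141 + (-10 - 75)) = (-30/(62 - 2))*(141 - 85) = -30/60*56 = -30*1/60*56 = -½*56 = -28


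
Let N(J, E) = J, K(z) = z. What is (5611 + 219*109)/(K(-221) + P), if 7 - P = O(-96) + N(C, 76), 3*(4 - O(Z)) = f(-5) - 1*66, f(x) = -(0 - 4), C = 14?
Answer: -44223/379 ≈ -116.68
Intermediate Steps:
f(x) = 4 (f(x) = -1*(-4) = 4)
O(Z) = 74/3 (O(Z) = 4 - (4 - 1*66)/3 = 4 - (4 - 66)/3 = 4 - ⅓*(-62) = 4 + 62/3 = 74/3)
P = -95/3 (P = 7 - (74/3 + 14) = 7 - 1*116/3 = 7 - 116/3 = -95/3 ≈ -31.667)
(5611 + 219*109)/(K(-221) + P) = (5611 + 219*109)/(-221 - 95/3) = (5611 + 23871)/(-758/3) = 29482*(-3/758) = -44223/379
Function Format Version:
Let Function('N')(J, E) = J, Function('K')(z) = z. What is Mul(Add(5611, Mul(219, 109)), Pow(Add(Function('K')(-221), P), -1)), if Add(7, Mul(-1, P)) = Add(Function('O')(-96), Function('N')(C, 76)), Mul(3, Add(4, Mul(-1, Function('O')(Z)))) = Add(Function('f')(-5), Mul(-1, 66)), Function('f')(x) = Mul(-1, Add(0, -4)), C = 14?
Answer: Rational(-44223, 379) ≈ -116.68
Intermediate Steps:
Function('f')(x) = 4 (Function('f')(x) = Mul(-1, -4) = 4)
Function('O')(Z) = Rational(74, 3) (Function('O')(Z) = Add(4, Mul(Rational(-1, 3), Add(4, Mul(-1, 66)))) = Add(4, Mul(Rational(-1, 3), Add(4, -66))) = Add(4, Mul(Rational(-1, 3), -62)) = Add(4, Rational(62, 3)) = Rational(74, 3))
P = Rational(-95, 3) (P = Add(7, Mul(-1, Add(Rational(74, 3), 14))) = Add(7, Mul(-1, Rational(116, 3))) = Add(7, Rational(-116, 3)) = Rational(-95, 3) ≈ -31.667)
Mul(Add(5611, Mul(219, 109)), Pow(Add(Function('K')(-221), P), -1)) = Mul(Add(5611, Mul(219, 109)), Pow(Add(-221, Rational(-95, 3)), -1)) = Mul(Add(5611, 23871), Pow(Rational(-758, 3), -1)) = Mul(29482, Rational(-3, 758)) = Rational(-44223, 379)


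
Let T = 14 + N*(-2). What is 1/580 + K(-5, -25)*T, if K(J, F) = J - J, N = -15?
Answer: 1/580 ≈ 0.0017241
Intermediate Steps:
K(J, F) = 0
T = 44 (T = 14 - 15*(-2) = 14 + 30 = 44)
1/580 + K(-5, -25)*T = 1/580 + 0*44 = 1/580 + 0 = 1/580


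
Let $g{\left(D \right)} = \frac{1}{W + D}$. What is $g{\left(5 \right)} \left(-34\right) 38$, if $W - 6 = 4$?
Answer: $- \frac{1292}{15} \approx -86.133$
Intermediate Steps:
$W = 10$ ($W = 6 + 4 = 10$)
$g{\left(D \right)} = \frac{1}{10 + D}$
$g{\left(5 \right)} \left(-34\right) 38 = \frac{1}{10 + 5} \left(-34\right) 38 = \frac{1}{15} \left(-34\right) 38 = \left(- \frac{34}{15}\right) 38 = - \frac{1292}{15}$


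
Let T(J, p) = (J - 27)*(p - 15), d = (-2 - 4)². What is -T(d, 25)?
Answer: -90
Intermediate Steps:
d = 36 (d = (-6)² = 36)
T(J, p) = (-27 + J)*(-15 + p)
-T(d, 25) = -(405 - 27*25 - 15*36 + 36*25) = -(405 - 675 - 540 + 900) = -1*90 = -90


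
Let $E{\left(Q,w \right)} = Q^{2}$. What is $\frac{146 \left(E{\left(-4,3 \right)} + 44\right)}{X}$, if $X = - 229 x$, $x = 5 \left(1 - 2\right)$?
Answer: $\frac{1752}{229} \approx 7.6507$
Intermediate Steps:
$x = -5$ ($x = 5 \left(-1\right) = -5$)
$X = 1145$ ($X = \left(-229\right) \left(-5\right) = 1145$)
$\frac{146 \left(E{\left(-4,3 \right)} + 44\right)}{X} = \frac{146 \left(\left(-4\right)^{2} + 44\right)}{1145} = 146 \left(16 + 44\right) \frac{1}{1145} = 146 \cdot 60 \cdot \frac{1}{1145} = 8760 \cdot \frac{1}{1145} = \frac{1752}{229}$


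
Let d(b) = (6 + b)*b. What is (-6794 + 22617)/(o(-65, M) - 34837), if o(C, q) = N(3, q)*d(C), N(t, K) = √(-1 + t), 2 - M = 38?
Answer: -551225851/1184202119 - 60681205*√2/1184202119 ≈ -0.53795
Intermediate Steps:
M = -36 (M = 2 - 1*38 = 2 - 38 = -36)
d(b) = b*(6 + b)
o(C, q) = C*√2*(6 + C) (o(C, q) = √(-1 + 3)*(C*(6 + C)) = √2*(C*(6 + C)) = C*√2*(6 + C))
(-6794 + 22617)/(o(-65, M) - 34837) = (-6794 + 22617)/(-65*√2*(6 - 65) - 34837) = 15823/(-65*√2*(-59) - 34837) = 15823/(3835*√2 - 34837) = 15823/(-34837 + 3835*√2)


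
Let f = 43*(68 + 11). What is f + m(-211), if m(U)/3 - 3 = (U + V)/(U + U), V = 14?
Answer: 1437923/422 ≈ 3407.4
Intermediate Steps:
m(U) = 9 + 3*(14 + U)/(2*U) (m(U) = 9 + 3*((U + 14)/(U + U)) = 9 + 3*((14 + U)/((2*U))) = 9 + 3*((14 + U)*(1/(2*U))) = 9 + 3*((14 + U)/(2*U)) = 9 + 3*(14 + U)/(2*U))
f = 3397 (f = 43*79 = 3397)
f + m(-211) = 3397 + (21/2 + 21/(-211)) = 3397 + (21/2 + 21*(-1/211)) = 3397 + (21/2 - 21/211) = 3397 + 4389/422 = 1437923/422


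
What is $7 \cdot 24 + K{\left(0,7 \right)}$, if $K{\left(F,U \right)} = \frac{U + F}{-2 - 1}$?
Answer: $\frac{497}{3} \approx 165.67$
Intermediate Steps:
$K{\left(F,U \right)} = - \frac{F}{3} - \frac{U}{3}$ ($K{\left(F,U \right)} = \frac{F + U}{-3} = \left(F + U\right) \left(- \frac{1}{3}\right) = - \frac{F}{3} - \frac{U}{3}$)
$7 \cdot 24 + K{\left(0,7 \right)} = 7 \cdot 24 - \frac{7}{3} = 168 + \left(0 - \frac{7}{3}\right) = 168 - \frac{7}{3} = \frac{497}{3}$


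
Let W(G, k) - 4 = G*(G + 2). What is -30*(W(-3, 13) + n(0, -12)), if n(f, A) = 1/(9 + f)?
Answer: -640/3 ≈ -213.33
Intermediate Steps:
W(G, k) = 4 + G*(2 + G) (W(G, k) = 4 + G*(G + 2) = 4 + G*(2 + G))
-30*(W(-3, 13) + n(0, -12)) = -30*((4 + (-3)² + 2*(-3)) + 1/(9 + 0)) = -30*((4 + 9 - 6) + 1/9) = -30*(7 + ⅑) = -30*64/9 = -640/3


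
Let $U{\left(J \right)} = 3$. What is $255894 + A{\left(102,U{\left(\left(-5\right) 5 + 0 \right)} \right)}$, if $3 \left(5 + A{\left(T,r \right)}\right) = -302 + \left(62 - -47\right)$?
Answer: $\frac{767474}{3} \approx 2.5582 \cdot 10^{5}$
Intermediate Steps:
$A{\left(T,r \right)} = - \frac{208}{3}$ ($A{\left(T,r \right)} = -5 + \frac{-302 + \left(62 - -47\right)}{3} = -5 + \frac{-302 + \left(62 + 47\right)}{3} = -5 + \frac{-302 + 109}{3} = -5 + \frac{1}{3} \left(-193\right) = -5 - \frac{193}{3} = - \frac{208}{3}$)
$255894 + A{\left(102,U{\left(\left(-5\right) 5 + 0 \right)} \right)} = 255894 - \frac{208}{3} = \frac{767474}{3}$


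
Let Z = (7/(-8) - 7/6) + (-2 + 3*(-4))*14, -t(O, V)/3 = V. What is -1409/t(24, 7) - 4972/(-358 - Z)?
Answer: 719549/7329 ≈ 98.178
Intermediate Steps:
t(O, V) = -3*V
Z = -4753/24 (Z = (7*(-⅛) - 7*⅙) + (-2 - 12)*14 = (-7/8 - 7/6) - 14*14 = -49/24 - 196 = -4753/24 ≈ -198.04)
-1409/t(24, 7) - 4972/(-358 - Z) = -1409/((-3*7)) - 4972/(-358 - 1*(-4753/24)) = -1409/(-21) - 4972/(-358 + 4753/24) = -1409*(-1/21) - 4972/(-3839/24) = 1409/21 - 4972*(-24/3839) = 1409/21 + 10848/349 = 719549/7329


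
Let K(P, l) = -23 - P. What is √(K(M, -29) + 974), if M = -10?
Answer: 31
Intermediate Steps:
√(K(M, -29) + 974) = √((-23 - 1*(-10)) + 974) = √((-23 + 10) + 974) = √(-13 + 974) = √961 = 31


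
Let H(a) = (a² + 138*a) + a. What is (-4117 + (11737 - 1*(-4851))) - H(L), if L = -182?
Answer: 4645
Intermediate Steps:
H(a) = a² + 139*a
(-4117 + (11737 - 1*(-4851))) - H(L) = (-4117 + (11737 - 1*(-4851))) - (-182)*(139 - 182) = (-4117 + (11737 + 4851)) - (-182)*(-43) = (-4117 + 16588) - 1*7826 = 12471 - 7826 = 4645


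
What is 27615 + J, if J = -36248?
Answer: -8633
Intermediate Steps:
27615 + J = 27615 - 36248 = -8633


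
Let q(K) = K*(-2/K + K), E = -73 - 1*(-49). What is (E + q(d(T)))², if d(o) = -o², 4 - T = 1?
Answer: 3025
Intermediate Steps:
T = 3 (T = 4 - 1*1 = 4 - 1 = 3)
E = -24 (E = -73 + 49 = -24)
q(K) = K*(K - 2/K)
(E + q(d(T)))² = (-24 + (-2 + (-1*3²)²))² = (-24 + (-2 + (-1*9)²))² = (-24 + (-2 + (-9)²))² = (-24 + (-2 + 81))² = (-24 + 79)² = 55² = 3025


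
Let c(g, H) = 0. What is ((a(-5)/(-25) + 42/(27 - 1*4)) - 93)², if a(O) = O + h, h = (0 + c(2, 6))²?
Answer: 109453444/13225 ≈ 8276.3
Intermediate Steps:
h = 0 (h = (0 + 0)² = 0² = 0)
a(O) = O (a(O) = O + 0 = O)
((a(-5)/(-25) + 42/(27 - 1*4)) - 93)² = ((-5/(-25) + 42/(27 - 1*4)) - 93)² = ((-5*(-1/25) + 42/(27 - 4)) - 93)² = ((⅕ + 42/23) - 93)² = (233/115 - 93)² = (-10462/115)² = 109453444/13225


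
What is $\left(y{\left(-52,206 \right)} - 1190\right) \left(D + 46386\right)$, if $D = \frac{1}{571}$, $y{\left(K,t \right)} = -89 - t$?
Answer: $- \frac{39332314395}{571} \approx -6.8883 \cdot 10^{7}$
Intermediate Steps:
$D = \frac{1}{571} \approx 0.0017513$
$\left(y{\left(-52,206 \right)} - 1190\right) \left(D + 46386\right) = \left(\left(-89 - 206\right) - 1190\right) \left(\frac{1}{571} + 46386\right) = \left(\left(-89 - 206\right) - 1190\right) \frac{26486407}{571} = \left(-295 - 1190\right) \frac{26486407}{571} = \left(-1485\right) \frac{26486407}{571} = - \frac{39332314395}{571}$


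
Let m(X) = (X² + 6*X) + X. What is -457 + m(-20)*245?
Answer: 63243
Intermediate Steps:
m(X) = X² + 7*X
-457 + m(-20)*245 = -457 - 20*(7 - 20)*245 = -457 - 20*(-13)*245 = -457 + 260*245 = -457 + 63700 = 63243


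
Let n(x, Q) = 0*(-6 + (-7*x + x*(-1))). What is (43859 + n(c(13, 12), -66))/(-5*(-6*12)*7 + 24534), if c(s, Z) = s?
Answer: 43859/27054 ≈ 1.6212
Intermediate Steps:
n(x, Q) = 0 (n(x, Q) = 0*(-6 + (-7*x - x)) = 0*(-6 - 8*x) = 0)
(43859 + n(c(13, 12), -66))/(-5*(-6*12)*7 + 24534) = (43859 + 0)/(-5*(-6*12)*7 + 24534) = 43859/(-(-360)*7 + 24534) = 43859/(-5*(-504) + 24534) = 43859/(2520 + 24534) = 43859/27054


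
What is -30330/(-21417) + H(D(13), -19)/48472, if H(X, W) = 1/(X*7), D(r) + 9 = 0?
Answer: 30873263821/21800621304 ≈ 1.4162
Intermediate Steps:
D(r) = -9 (D(r) = -9 + 0 = -9)
H(X, W) = 1/(7*X)
-30330/(-21417) + H(D(13), -19)/48472 = -30330/(-21417) + ((1/7)/(-9))/48472 = -30330*(-1/21417) + ((1/7)*(-1/9))*(1/48472) = 10110/7139 - 1/63*1/48472 = 10110/7139 - 1/3053736 = 30873263821/21800621304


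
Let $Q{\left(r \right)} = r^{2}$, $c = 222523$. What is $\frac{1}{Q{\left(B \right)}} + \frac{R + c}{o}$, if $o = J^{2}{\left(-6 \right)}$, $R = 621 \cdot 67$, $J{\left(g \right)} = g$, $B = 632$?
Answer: $\frac{26374965289}{3594816} \approx 7336.9$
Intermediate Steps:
$R = 41607$
$o = 36$ ($o = \left(-6\right)^{2} = 36$)
$\frac{1}{Q{\left(B \right)}} + \frac{R + c}{o} = \frac{1}{632^{2}} + \frac{41607 + 222523}{36} = \frac{1}{399424} + 264130 \cdot \frac{1}{36} = \frac{1}{399424} + \frac{132065}{18} = \frac{26374965289}{3594816}$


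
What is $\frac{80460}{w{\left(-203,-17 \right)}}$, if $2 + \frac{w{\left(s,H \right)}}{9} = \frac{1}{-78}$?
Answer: $- \frac{697320}{157} \approx -4441.5$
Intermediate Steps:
$w{\left(s,H \right)} = - \frac{471}{26}$ ($w{\left(s,H \right)} = -18 + \frac{9}{-78} = -18 + 9 \left(- \frac{1}{78}\right) = -18 - \frac{3}{26} = - \frac{471}{26}$)
$\frac{80460}{w{\left(-203,-17 \right)}} = \frac{80460}{- \frac{471}{26}} = 80460 \left(- \frac{26}{471}\right) = - \frac{697320}{157}$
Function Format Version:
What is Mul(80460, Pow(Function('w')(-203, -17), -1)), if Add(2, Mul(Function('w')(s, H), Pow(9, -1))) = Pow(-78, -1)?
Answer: Rational(-697320, 157) ≈ -4441.5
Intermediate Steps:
Function('w')(s, H) = Rational(-471, 26) (Function('w')(s, H) = Add(-18, Mul(9, Pow(-78, -1))) = Add(-18, Mul(9, Rational(-1, 78))) = Add(-18, Rational(-3, 26)) = Rational(-471, 26))
Mul(80460, Pow(Function('w')(-203, -17), -1)) = Mul(80460, Pow(Rational(-471, 26), -1)) = Mul(80460, Rational(-26, 471)) = Rational(-697320, 157)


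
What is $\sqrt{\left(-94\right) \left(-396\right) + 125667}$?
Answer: $9 \sqrt{2011} \approx 403.6$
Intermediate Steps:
$\sqrt{\left(-94\right) \left(-396\right) + 125667} = \sqrt{37224 + 125667} = \sqrt{162891} = 9 \sqrt{2011}$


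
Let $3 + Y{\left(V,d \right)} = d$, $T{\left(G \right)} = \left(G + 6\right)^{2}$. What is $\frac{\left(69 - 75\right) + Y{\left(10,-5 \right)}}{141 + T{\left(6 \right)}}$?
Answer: $- \frac{14}{285} \approx -0.049123$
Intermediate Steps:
$T{\left(G \right)} = \left(6 + G\right)^{2}$
$Y{\left(V,d \right)} = -3 + d$
$\frac{\left(69 - 75\right) + Y{\left(10,-5 \right)}}{141 + T{\left(6 \right)}} = \frac{\left(69 - 75\right) - 8}{141 + \left(6 + 6\right)^{2}} = \frac{-6 - 8}{141 + 12^{2}} = - \frac{14}{141 + 144} = - \frac{14}{285}$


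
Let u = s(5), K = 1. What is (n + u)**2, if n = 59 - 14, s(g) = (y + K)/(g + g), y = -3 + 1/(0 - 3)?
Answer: 1803649/900 ≈ 2004.1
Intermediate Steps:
y = -10/3 (y = -3 + 1/(-3) = -3 - 1/3 = -10/3 ≈ -3.3333)
s(g) = -7/(6*g) (s(g) = (-10/3 + 1)/(g + g) = -7*1/(2*g)/3 = -7/(6*g))
n = 45
u = -7/30 (u = -7/6/5 = -7/6*1/5 = -7/30 ≈ -0.23333)
(n + u)**2 = (45 - 7/30)**2 = (1343/30)**2 = 1803649/900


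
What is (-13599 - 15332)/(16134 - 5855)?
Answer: -28931/10279 ≈ -2.8146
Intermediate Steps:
(-13599 - 15332)/(16134 - 5855) = -28931/10279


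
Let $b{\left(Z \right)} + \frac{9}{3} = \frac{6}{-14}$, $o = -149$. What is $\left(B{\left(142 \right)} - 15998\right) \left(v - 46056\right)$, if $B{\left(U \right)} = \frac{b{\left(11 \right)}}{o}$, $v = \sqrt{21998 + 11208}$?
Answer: $\frac{768485349840}{1043} - \frac{16685890 \sqrt{33206}}{1043} \approx 7.3389 \cdot 10^{8}$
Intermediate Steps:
$b{\left(Z \right)} = - \frac{24}{7}$ ($b{\left(Z \right)} = -3 + \frac{6}{-14} = -3 + 6 \left(- \frac{1}{14}\right) = -3 - \frac{3}{7} = - \frac{24}{7}$)
$v = \sqrt{33206} \approx 182.23$
$B{\left(U \right)} = \frac{24}{1043}$ ($B{\left(U \right)} = - \frac{24}{7 \left(-149\right)} = \left(- \frac{24}{7}\right) \left(- \frac{1}{149}\right) = \frac{24}{1043}$)
$\left(B{\left(142 \right)} - 15998\right) \left(v - 46056\right) = \left(\frac{24}{1043} - 15998\right) \left(\sqrt{33206} - 46056\right) = - \frac{16685890 \left(-46056 + \sqrt{33206}\right)}{1043} = \frac{768485349840}{1043} - \frac{16685890 \sqrt{33206}}{1043}$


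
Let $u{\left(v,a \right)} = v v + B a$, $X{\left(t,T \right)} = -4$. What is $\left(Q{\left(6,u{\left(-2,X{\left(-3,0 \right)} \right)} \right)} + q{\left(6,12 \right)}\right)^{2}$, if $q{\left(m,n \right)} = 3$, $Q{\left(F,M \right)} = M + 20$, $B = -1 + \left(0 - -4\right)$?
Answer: $225$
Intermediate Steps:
$B = 3$ ($B = -1 + \left(0 + 4\right) = -1 + 4 = 3$)
$u{\left(v,a \right)} = v^{2} + 3 a$ ($u{\left(v,a \right)} = v v + 3 a = v^{2} + 3 a$)
$Q{\left(F,M \right)} = 20 + M$
$\left(Q{\left(6,u{\left(-2,X{\left(-3,0 \right)} \right)} \right)} + q{\left(6,12 \right)}\right)^{2} = \left(\left(20 + \left(\left(-2\right)^{2} + 3 \left(-4\right)\right)\right) + 3\right)^{2} = \left(\left(20 + \left(4 - 12\right)\right) + 3\right)^{2} = \left(\left(20 - 8\right) + 3\right)^{2} = \left(12 + 3\right)^{2} = 15^{2} = 225$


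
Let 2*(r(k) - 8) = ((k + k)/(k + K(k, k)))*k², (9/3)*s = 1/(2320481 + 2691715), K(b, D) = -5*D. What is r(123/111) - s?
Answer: 39590396075/5146272243 ≈ 7.6930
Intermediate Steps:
s = 1/15036588 (s = 1/(3*(2320481 + 2691715)) = (⅓)/5012196 = (⅓)*(1/5012196) = 1/15036588 ≈ 6.6504e-8)
r(k) = 8 - k²/4 (r(k) = 8 + (((k + k)/(k - 5*k))*k²)/2 = 8 + (((2*k)/((-4*k)))*k²)/2 = 8 + (((2*k)*(-1/(4*k)))*k²)/2 = 8 + (-k²/2)/2 = 8 - k²/4)
r(123/111) - s = (8 - (123/111)²/4) - 1*1/15036588 = (8 - (123*(1/111))²/4) - 1/15036588 = (8 - (41/37)²/4) - 1/15036588 = (8 - ¼*1681/1369) - 1/15036588 = (8 - 1681/5476) - 1/15036588 = 42127/5476 - 1/15036588 = 39590396075/5146272243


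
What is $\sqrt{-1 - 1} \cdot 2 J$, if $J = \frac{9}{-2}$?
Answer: $- 9 i \sqrt{2} \approx - 12.728 i$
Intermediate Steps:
$J = - \frac{9}{2}$ ($J = 9 \left(- \frac{1}{2}\right) = - \frac{9}{2} \approx -4.5$)
$\sqrt{-1 - 1} \cdot 2 J = \sqrt{-1 - 1} \cdot 2 \left(- \frac{9}{2}\right) = \sqrt{-2} \cdot 2 \left(- \frac{9}{2}\right) = i \sqrt{2} \cdot 2 \left(- \frac{9}{2}\right) = 2 i \sqrt{2} \left(- \frac{9}{2}\right) = - 9 i \sqrt{2}$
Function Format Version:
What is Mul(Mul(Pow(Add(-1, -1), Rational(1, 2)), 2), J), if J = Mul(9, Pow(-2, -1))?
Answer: Mul(-9, I, Pow(2, Rational(1, 2))) ≈ Mul(-12.728, I)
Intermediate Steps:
J = Rational(-9, 2) (J = Mul(9, Rational(-1, 2)) = Rational(-9, 2) ≈ -4.5000)
Mul(Mul(Pow(Add(-1, -1), Rational(1, 2)), 2), J) = Mul(Mul(Pow(Add(-1, -1), Rational(1, 2)), 2), Rational(-9, 2)) = Mul(Mul(Pow(-2, Rational(1, 2)), 2), Rational(-9, 2)) = Mul(Mul(Mul(I, Pow(2, Rational(1, 2))), 2), Rational(-9, 2)) = Mul(Mul(2, I, Pow(2, Rational(1, 2))), Rational(-9, 2)) = Mul(-9, I, Pow(2, Rational(1, 2)))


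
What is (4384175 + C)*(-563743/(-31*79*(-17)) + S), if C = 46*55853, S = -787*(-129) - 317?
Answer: 29294351085770515/41633 ≈ 7.0363e+11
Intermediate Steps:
S = 101206 (S = 101523 - 317 = 101206)
C = 2569238
(4384175 + C)*(-563743/(-31*79*(-17)) + S) = (4384175 + 2569238)*(-563743/(-31*79*(-17)) + 101206) = 6953413*(-563743/((-2449*(-17))) + 101206) = 6953413*(-563743/41633 + 101206) = 6953413*(4212945655/41633) = 29294351085770515/41633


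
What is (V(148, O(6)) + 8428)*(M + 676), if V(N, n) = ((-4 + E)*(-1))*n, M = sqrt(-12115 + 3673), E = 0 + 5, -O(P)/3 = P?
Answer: 5709496 + 25338*I*sqrt(938) ≈ 5.7095e+6 + 7.7602e+5*I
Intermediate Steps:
O(P) = -3*P
E = 5
M = 3*I*sqrt(938) (M = sqrt(-8442) = 3*I*sqrt(938) ≈ 91.88*I)
V(N, n) = -n (V(N, n) = ((-4 + 5)*(-1))*n = (1*(-1))*n = -n)
(V(148, O(6)) + 8428)*(M + 676) = (-(-3)*6 + 8428)*(3*I*sqrt(938) + 676) = (-1*(-18) + 8428)*(676 + 3*I*sqrt(938)) = (18 + 8428)*(676 + 3*I*sqrt(938)) = 8446*(676 + 3*I*sqrt(938)) = 5709496 + 25338*I*sqrt(938)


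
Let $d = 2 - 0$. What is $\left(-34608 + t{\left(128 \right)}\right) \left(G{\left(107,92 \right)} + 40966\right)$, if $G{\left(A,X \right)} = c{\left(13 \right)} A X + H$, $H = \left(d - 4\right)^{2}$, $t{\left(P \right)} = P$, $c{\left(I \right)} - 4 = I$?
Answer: $-7182804640$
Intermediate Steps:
$d = 2$ ($d = 2 + 0 = 2$)
$c{\left(I \right)} = 4 + I$
$H = 4$ ($H = \left(2 - 4\right)^{2} = \left(-2\right)^{2} = 4$)
$G{\left(A,X \right)} = 4 + 17 A X$ ($G{\left(A,X \right)} = \left(4 + 13\right) A X + 4 = 17 A X + 4 = 4 + 17 A X$)
$\left(-34608 + t{\left(128 \right)}\right) \left(G{\left(107,92 \right)} + 40966\right) = \left(-34608 + 128\right) \left(\left(4 + 17 \cdot 107 \cdot 92\right) + 40966\right) = - 34480 \left(\left(4 + 167348\right) + 40966\right) = - 34480 \left(167352 + 40966\right) = \left(-34480\right) 208318 = -7182804640$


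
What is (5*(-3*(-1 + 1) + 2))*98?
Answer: 980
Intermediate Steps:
(5*(-3*(-1 + 1) + 2))*98 = (5*(-3*0 + 2))*98 = (5*(0 + 2))*98 = (5*2)*98 = 10*98 = 980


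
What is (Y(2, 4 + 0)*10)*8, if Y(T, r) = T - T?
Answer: 0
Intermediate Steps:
Y(T, r) = 0
(Y(2, 4 + 0)*10)*8 = (0*10)*8 = 0*8 = 0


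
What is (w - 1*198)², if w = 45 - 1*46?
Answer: 39601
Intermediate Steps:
w = -1 (w = 45 - 46 = -1)
(w - 1*198)² = (-1 - 1*198)² = (-1 - 198)² = (-199)² = 39601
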